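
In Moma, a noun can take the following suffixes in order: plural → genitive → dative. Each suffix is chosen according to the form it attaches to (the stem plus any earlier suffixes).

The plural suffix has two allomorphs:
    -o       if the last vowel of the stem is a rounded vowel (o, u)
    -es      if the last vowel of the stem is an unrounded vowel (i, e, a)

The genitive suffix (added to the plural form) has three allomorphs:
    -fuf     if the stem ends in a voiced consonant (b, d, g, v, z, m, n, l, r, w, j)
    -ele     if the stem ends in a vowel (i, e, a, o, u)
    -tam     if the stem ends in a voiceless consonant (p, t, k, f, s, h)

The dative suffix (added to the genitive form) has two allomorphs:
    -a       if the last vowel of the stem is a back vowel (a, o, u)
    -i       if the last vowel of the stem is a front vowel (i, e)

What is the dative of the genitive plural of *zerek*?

zerekestama

*zerek*: last vowel = /e/, an unrounded vowel → -es → *zerekes*.
The plural form *zerekes*: final sound = /s/, a voiceless consonant → -tam → *zerekestam*.
The genitive form *zerekestam* — last vowel /a/ (a back vowel) → -a → *zerekestama*.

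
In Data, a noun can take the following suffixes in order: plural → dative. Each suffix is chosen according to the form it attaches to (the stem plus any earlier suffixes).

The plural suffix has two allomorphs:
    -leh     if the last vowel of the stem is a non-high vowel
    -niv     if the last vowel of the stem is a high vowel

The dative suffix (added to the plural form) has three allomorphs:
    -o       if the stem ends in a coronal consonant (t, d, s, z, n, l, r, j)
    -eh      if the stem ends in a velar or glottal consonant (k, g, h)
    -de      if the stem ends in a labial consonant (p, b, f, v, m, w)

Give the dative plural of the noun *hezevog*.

*hezevog* — last vowel /o/ (a non-high vowel) → -leh → *hezevogleh*.
The final consonant of the plural form *hezevogleh* is /h/, which is velar/glottal, so the dative suffix is -eh, giving *hezevogleheh*.

hezevogleheh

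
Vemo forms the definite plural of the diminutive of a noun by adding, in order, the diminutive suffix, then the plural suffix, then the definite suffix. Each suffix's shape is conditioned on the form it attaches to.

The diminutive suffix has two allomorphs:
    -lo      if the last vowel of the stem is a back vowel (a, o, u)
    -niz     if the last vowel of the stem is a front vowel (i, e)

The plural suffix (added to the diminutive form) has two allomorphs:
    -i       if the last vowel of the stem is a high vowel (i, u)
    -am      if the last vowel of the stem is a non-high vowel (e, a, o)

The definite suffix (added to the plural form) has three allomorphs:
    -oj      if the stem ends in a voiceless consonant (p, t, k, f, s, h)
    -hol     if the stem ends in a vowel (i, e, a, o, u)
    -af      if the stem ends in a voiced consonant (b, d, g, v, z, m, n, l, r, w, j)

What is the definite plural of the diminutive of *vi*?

*vi* — last vowel /i/ (a front vowel) → -niz → *viniz*.
Since the last vowel of the diminutive form *viniz* is /i/ (a high vowel), it takes -i, giving *vinizi*.
Since the final sound of the plural form *vinizi* is /i/ (a vowel), it takes -hol, giving *vinizihol*.

vinizihol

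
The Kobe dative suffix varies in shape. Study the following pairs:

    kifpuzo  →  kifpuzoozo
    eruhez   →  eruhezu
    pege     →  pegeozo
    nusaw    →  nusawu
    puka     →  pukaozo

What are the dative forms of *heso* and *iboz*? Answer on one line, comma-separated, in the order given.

Looking at the final sound of each stem: -u when the stem ends in a consonant (*eruhez*, *nusaw*); -ozo when the stem ends in a vowel (*kifpuzo*, *pege*, *puka*).
Since the final sound of *heso* is /o/ (a vowel), it takes -ozo, giving *hesoozo*.
*iboz* — final sound /z/ (a consonant) → -u → *ibozu*.

hesoozo, ibozu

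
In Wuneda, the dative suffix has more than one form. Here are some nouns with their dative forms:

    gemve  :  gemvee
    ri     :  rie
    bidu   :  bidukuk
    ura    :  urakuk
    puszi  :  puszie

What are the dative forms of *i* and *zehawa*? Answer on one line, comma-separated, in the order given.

ie, zehawakuk

The pattern is front/back vowel harmony: -e when the last vowel of the stem is a front vowel (*gemve*, *ri*, *puszi*); -kuk when the last vowel of the stem is a back vowel (*bidu*, *ura*).
The last vowel of *i* is /i/, which is a front vowel, so the suffix is -e, giving *ie*.
Since the last vowel of *zehawa* is /a/ (a back vowel), it takes -kuk, giving *zehawakuk*.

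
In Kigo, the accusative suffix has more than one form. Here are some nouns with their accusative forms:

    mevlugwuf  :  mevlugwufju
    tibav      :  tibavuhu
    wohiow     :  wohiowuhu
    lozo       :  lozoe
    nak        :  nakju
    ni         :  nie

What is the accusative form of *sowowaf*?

sowowafju

The alternation tracks the final sound of the stem — -ju when the stem ends in a voiceless consonant (*mevlugwuf*, *nak*); -uhu when the stem ends in a voiced consonant (*tibav*, *wohiow*); -e when the stem ends in a vowel (*lozo*, *ni*).
The final sound of *sowowaf* is /f/, which is a voiceless consonant, so the suffix is -ju, giving *sowowafju*.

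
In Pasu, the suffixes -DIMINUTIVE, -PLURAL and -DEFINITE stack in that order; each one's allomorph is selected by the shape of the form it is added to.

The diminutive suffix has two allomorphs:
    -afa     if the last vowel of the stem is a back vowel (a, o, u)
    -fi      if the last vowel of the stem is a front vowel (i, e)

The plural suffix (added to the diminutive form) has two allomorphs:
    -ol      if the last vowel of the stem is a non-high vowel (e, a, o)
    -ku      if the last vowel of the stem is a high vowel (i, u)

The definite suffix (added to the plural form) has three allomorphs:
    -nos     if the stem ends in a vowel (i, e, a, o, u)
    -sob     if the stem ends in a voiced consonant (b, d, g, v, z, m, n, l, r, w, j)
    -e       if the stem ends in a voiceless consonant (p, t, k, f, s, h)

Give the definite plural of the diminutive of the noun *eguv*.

Since the last vowel of *eguv* is /u/ (a back vowel), it takes -afa, giving *eguvafa*.
Since the last vowel of the diminutive form *eguvafa* is /a/ (a non-high vowel), it takes -ol, giving *eguvafaol*.
The plural form *eguvafaol* — final sound /l/ (a voiced consonant) → -sob → *eguvafaolsob*.

eguvafaolsob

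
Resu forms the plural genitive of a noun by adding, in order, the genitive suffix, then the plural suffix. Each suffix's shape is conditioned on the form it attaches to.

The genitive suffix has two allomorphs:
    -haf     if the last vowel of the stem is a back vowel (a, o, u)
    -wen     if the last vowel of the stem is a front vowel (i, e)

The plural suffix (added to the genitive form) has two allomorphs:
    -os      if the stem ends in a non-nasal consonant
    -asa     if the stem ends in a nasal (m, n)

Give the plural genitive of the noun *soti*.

sotiwenasa

*soti* — last vowel /i/ (a front vowel) → -wen → *sotiwen*.
Since the final consonant of the genitive form *sotiwen* is /n/ (a nasal), it takes -asa, giving *sotiwenasa*.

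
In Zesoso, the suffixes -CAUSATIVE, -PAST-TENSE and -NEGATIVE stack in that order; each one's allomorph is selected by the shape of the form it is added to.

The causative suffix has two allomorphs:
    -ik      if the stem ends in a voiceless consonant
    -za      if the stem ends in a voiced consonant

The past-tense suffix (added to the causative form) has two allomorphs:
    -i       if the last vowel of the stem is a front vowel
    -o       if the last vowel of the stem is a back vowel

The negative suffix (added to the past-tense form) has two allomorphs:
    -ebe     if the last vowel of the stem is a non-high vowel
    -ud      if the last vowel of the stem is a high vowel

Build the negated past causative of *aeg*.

*aeg*: final consonant = /g/, voiced → -za → *aegza*.
The last vowel of the causative form *aegza* is /a/, which is a back vowel, so the past-tense suffix is -o, giving *aegzao*.
Since the last vowel of the past-tense form *aegzao* is /o/ (a non-high vowel), it takes -ebe, giving *aegzaoebe*.

aegzaoebe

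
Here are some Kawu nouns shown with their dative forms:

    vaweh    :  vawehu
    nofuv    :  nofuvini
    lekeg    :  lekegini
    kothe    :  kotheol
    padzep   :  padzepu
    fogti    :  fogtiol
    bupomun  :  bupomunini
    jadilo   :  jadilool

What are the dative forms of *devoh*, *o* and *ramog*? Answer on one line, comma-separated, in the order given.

The alternation tracks the final sound of the stem — -u when the stem ends in a voiceless consonant (*vaweh*, *padzep*); -ini when the stem ends in a voiced consonant (*nofuv*, *lekeg*, *bupomun*); -ol when the stem ends in a vowel (*kothe*, *fogti*, *jadilo*).
The final sound of *devoh* is /h/, which is a voiceless consonant, so the suffix is -u, giving *devohu*.
Since the final sound of *o* is /o/ (a vowel), it takes -ol, giving *ool*.
The final sound of *ramog* is /g/, which is a voiced consonant, so the suffix is -ini, giving *ramogini*.

devohu, ool, ramogini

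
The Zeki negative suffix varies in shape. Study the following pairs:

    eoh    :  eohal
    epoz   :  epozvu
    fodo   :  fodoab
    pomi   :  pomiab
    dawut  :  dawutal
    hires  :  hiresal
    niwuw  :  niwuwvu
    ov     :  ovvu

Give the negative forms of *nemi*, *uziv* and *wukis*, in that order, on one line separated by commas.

nemiab, uzivvu, wukisal

The pattern is voicing of the final sound: -al when the stem ends in a voiceless consonant (*eoh*, *dawut*, *hires*); -vu when the stem ends in a voiced consonant (*epoz*, *niwuw*, *ov*); -ab when the stem ends in a vowel (*fodo*, *pomi*).
The final sound of *nemi* is /i/, which is a vowel, so the suffix is -ab, giving *nemiab*.
Since the final sound of *uziv* is /v/ (a voiced consonant), it takes -vu, giving *uzivvu*.
*wukis* — final sound /s/ (a voiceless consonant) → -al → *wukisal*.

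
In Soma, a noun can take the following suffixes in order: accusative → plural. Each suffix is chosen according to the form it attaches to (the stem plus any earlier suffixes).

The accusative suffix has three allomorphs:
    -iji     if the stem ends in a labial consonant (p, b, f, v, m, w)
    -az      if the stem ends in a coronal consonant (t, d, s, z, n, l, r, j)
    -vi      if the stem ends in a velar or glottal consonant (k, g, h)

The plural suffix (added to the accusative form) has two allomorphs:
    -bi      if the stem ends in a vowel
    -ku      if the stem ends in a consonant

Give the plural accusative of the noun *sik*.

sikvibi

The final consonant of *sik* is /k/, which is velar/glottal, so the accusative suffix is -vi, giving *sikvi*.
The accusative form *sikvi*: final sound = /i/, a vowel → -bi → *sikvibi*.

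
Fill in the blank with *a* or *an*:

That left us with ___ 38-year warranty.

The indefinite article is chosen by the initial *sound* of the following word, not its spelling.
The number *38* is spoken "thirty-…", beginning with /ˈθɜrti/ — a consonant sound.
So the article is *a*: That left us with a 38-year warranty.

a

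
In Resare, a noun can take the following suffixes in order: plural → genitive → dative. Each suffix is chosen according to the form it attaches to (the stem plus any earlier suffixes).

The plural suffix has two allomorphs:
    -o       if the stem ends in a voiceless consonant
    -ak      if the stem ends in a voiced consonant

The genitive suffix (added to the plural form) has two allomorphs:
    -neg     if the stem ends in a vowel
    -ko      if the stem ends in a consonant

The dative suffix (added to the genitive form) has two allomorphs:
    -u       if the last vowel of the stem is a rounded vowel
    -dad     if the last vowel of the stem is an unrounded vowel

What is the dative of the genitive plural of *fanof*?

Since the final consonant of *fanof* is /f/ (voiceless), it takes -o, giving *fanofo*.
Since the final sound of the plural form *fanofo* is /o/ (a vowel), it takes -neg, giving *fanofoneg*.
The genitive form *fanofoneg*: last vowel = /e/, an unrounded vowel → -dad → *fanofonegdad*.

fanofonegdad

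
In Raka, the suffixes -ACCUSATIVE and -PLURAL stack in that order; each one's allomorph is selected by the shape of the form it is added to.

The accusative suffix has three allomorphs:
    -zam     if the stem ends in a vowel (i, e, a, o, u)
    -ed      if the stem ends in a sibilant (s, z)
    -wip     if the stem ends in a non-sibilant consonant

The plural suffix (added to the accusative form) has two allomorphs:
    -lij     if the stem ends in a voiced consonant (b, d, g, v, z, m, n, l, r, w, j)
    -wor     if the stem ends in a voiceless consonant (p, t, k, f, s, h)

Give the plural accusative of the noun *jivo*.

jivozamlij

The final sound of *jivo* is /o/, which is a vowel, so the accusative suffix is -zam, giving *jivozam*.
The accusative form *jivozam* — final consonant /m/ (voiced) → -lij → *jivozamlij*.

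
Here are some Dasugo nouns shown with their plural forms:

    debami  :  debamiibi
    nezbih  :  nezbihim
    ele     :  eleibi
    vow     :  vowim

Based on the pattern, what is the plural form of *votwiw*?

votwiwim

Looking at the final sound of each stem: -im when the stem ends in a consonant (*nezbih*, *vow*); -ibi when the stem ends in a vowel (*debami*, *ele*).
The final sound of *votwiw* is /w/, which is a consonant, so the suffix is -im, giving *votwiwim*.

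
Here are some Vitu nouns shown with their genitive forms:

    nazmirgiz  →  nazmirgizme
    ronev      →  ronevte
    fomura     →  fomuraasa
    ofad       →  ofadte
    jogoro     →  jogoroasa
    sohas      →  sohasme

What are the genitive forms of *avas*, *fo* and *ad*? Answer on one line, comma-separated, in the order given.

avasme, foasa, adte

The suffix is conditioned by the final sound: -me when the stem ends in a sibilant (*nazmirgiz*, *sohas*); -te when the stem ends in a non-sibilant consonant (*ronev*, *ofad*); -asa when the stem ends in a vowel (*fomura*, *jogoro*).
The final sound of *avas* is /s/, which is a sibilant, so the suffix is -me, giving *avasme*.
Since the final sound of *fo* is /o/ (a vowel), it takes -asa, giving *foasa*.
Since the final sound of *ad* is /d/ (a non-sibilant consonant), it takes -te, giving *adte*.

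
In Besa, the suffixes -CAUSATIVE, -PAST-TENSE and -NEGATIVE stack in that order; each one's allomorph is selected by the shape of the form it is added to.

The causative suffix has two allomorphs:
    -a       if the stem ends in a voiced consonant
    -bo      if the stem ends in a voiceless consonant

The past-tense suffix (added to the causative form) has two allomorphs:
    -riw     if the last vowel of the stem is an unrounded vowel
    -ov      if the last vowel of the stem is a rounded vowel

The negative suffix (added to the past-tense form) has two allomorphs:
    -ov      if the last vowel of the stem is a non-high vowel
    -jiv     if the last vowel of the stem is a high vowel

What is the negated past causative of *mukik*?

*mukik* — final consonant /k/ (voiceless) → -bo → *mukikbo*.
Since the last vowel of the causative form *mukikbo* is /o/ (a rounded vowel), it takes -ov, giving *mukikboov*.
Since the last vowel of the past-tense form *mukikboov* is /o/ (a non-high vowel), it takes -ov, giving *mukikboovov*.

mukikboovov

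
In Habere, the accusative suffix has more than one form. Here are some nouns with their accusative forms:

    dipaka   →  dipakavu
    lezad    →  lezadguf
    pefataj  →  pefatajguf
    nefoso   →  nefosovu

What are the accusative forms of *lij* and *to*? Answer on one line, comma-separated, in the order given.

The suffix is conditioned by the final sound: -guf when the stem ends in a consonant (*lezad*, *pefataj*); -vu when the stem ends in a vowel (*dipaka*, *nefoso*).
*lij*: final sound = /j/, a consonant → -guf → *lijguf*.
*to* — final sound /o/ (a vowel) → -vu → *tovu*.

lijguf, tovu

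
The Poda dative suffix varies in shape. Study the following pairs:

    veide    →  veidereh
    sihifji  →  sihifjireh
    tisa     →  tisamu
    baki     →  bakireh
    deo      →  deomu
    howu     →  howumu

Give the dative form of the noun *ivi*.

ivireh

The suffix is conditioned by the last vowel: -reh when the last vowel of the stem is a front vowel (*veide*, *sihifji*, *baki*); -mu when the last vowel of the stem is a back vowel (*tisa*, *deo*, *howu*).
The last vowel of *ivi* is /i/, which is a front vowel, so the suffix is -reh, giving *ivireh*.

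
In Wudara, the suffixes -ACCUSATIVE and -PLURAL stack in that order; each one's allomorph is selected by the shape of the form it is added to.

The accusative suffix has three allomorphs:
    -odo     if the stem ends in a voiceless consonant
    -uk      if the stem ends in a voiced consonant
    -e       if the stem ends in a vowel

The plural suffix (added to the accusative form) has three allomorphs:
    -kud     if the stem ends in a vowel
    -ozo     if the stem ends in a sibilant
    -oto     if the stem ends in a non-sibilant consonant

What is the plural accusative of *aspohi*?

aspohiekud

*aspohi*: final sound = /i/, a vowel → -e → *aspohie*.
The accusative form *aspohie*: final sound = /e/, a vowel → -kud → *aspohiekud*.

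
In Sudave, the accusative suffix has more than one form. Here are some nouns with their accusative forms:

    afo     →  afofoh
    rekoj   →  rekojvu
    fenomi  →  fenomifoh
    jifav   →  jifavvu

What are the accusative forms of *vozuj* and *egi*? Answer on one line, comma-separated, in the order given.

The pattern is consonant vs. vowel: -vu when the stem ends in a consonant (*rekoj*, *jifav*); -foh when the stem ends in a vowel (*afo*, *fenomi*).
*vozuj* — final sound /j/ (a consonant) → -vu → *vozujvu*.
*egi* — final sound /i/ (a vowel) → -foh → *egifoh*.

vozujvu, egifoh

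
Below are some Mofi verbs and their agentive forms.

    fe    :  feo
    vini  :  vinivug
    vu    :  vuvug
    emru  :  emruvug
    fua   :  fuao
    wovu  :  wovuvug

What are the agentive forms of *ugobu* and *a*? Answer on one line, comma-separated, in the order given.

The alternation tracks the last vowel of the stem — -vug when the last vowel of the stem is a high vowel (*vini*, *vu*, *emru*, *wovu*); -o when the last vowel of the stem is a non-high vowel (*fe*, *fua*).
Since the last vowel of *ugobu* is /u/ (a high vowel), it takes -vug, giving *ugobuvug*.
The last vowel of *a* is /a/, which is a non-high vowel, so the suffix is -o, giving *ao*.

ugobuvug, ao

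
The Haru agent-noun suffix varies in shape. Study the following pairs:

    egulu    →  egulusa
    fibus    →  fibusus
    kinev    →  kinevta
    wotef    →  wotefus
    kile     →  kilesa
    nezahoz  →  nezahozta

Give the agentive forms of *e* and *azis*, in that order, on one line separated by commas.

esa, azisus

Looking at the final sound of each stem: -us when the stem ends in a voiceless consonant (*fibus*, *wotef*); -ta when the stem ends in a voiced consonant (*kinev*, *nezahoz*); -sa when the stem ends in a vowel (*egulu*, *kile*).
*e* — final sound /e/ (a vowel) → -sa → *esa*.
Since the final sound of *azis* is /s/ (a voiceless consonant), it takes -us, giving *azisus*.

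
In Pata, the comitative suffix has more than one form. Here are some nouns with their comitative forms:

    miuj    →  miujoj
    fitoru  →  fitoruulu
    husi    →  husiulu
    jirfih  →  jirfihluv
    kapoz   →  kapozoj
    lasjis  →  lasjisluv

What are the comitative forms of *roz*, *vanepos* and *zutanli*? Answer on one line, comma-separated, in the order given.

The alternation tracks the final sound of the stem — -luv when the stem ends in a voiceless consonant (*jirfih*, *lasjis*); -oj when the stem ends in a voiced consonant (*miuj*, *kapoz*); -ulu when the stem ends in a vowel (*fitoru*, *husi*).
The final sound of *roz* is /z/, which is a voiced consonant, so the suffix is -oj, giving *rozoj*.
*vanepos* — final sound /s/ (a voiceless consonant) → -luv → *vaneposluv*.
The final sound of *zutanli* is /i/, which is a vowel, so the suffix is -ulu, giving *zutanliulu*.

rozoj, vaneposluv, zutanliulu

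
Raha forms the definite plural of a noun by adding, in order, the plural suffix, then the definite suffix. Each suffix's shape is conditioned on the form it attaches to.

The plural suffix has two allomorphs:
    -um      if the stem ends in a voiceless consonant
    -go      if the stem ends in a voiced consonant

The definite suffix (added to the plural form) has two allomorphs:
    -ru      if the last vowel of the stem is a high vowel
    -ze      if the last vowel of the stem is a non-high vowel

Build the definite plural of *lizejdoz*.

lizejdozgoze

*lizejdoz* — final consonant /z/ (voiced) → -go → *lizejdozgo*.
The plural form *lizejdozgo* — last vowel /o/ (a non-high vowel) → -ze → *lizejdozgoze*.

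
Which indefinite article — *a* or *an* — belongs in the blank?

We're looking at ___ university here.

a

The indefinite article is chosen by the initial *sound* of the following word, not its spelling.
*university* begins with the sound /juː/ (u pronounced /juː/) — a consonant sound.
So the article is *a*: We're looking at a university here.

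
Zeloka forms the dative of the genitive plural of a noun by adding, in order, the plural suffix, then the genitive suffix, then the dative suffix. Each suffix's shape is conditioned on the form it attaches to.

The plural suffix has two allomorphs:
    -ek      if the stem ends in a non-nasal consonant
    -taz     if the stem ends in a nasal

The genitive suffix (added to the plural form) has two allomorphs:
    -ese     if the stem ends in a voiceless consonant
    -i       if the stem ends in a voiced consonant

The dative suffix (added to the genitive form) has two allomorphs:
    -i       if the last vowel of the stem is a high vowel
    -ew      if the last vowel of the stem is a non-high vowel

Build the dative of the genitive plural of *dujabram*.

dujabramtazii

Since the final consonant of *dujabram* is /m/ (a nasal), it takes -taz, giving *dujabramtaz*.
The final consonant of the plural form *dujabramtaz* is /z/, which is voiced, so the genitive suffix is -i, giving *dujabramtazi*.
The genitive form *dujabramtazi* — last vowel /i/ (a high vowel) → -i → *dujabramtazii*.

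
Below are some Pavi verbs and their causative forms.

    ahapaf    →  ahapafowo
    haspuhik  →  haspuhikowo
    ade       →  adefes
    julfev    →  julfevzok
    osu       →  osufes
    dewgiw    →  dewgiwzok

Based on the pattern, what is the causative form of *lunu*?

The alternation tracks the final sound of the stem — -owo when the stem ends in a voiceless consonant (*ahapaf*, *haspuhik*); -zok when the stem ends in a voiced consonant (*julfev*, *dewgiw*); -fes when the stem ends in a vowel (*ade*, *osu*).
Since the final sound of *lunu* is /u/ (a vowel), it takes -fes, giving *lunufes*.

lunufes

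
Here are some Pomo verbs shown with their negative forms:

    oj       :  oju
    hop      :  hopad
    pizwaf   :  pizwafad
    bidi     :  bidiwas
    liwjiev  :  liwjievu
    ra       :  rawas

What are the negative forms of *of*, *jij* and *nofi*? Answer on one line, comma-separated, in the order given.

The pattern is voicing of the final sound: -ad when the stem ends in a voiceless consonant (*hop*, *pizwaf*); -u when the stem ends in a voiced consonant (*oj*, *liwjiev*); -was when the stem ends in a vowel (*bidi*, *ra*).
*of*: final sound = /f/, a voiceless consonant → -ad → *ofad*.
*jij*: final sound = /j/, a voiced consonant → -u → *jiju*.
The final sound of *nofi* is /i/, which is a vowel, so the suffix is -was, giving *nofiwas*.

ofad, jiju, nofiwas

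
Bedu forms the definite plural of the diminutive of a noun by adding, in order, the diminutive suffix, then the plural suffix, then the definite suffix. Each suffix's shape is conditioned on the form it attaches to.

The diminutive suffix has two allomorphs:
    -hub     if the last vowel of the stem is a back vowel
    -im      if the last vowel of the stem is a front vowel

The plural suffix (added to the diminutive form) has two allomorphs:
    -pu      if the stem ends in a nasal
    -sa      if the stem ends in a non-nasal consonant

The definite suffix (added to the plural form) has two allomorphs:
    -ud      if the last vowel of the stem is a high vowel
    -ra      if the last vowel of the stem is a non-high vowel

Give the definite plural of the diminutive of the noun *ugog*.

*ugog* — last vowel /o/ (a back vowel) → -hub → *ugoghub*.
The diminutive form *ugoghub* — final consonant /b/ (non-nasal) → -sa → *ugoghubsa*.
The plural form *ugoghubsa* — last vowel /a/ (a non-high vowel) → -ra → *ugoghubsara*.

ugoghubsara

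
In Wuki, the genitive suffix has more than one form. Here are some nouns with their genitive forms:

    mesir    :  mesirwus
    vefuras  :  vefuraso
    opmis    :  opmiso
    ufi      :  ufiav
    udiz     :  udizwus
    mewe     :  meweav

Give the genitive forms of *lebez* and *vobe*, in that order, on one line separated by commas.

lebezwus, vobeav

The pattern is voicing of the final sound: -o when the stem ends in a voiceless consonant (*vefuras*, *opmis*); -wus when the stem ends in a voiced consonant (*mesir*, *udiz*); -av when the stem ends in a vowel (*ufi*, *mewe*).
*lebez* — final sound /z/ (a voiced consonant) → -wus → *lebezwus*.
*vobe* — final sound /e/ (a vowel) → -av → *vobeav*.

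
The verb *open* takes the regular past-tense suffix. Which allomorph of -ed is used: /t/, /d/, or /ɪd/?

The stem *open* ends in a voiced sound other than /d/.
The -ed suffix is realized as /ɪd/ after /t, d/; as /t/ after other voiceless consonants; and as /d/ after other voiced sounds.
So -ed on *open* is pronounced /d/.

/d/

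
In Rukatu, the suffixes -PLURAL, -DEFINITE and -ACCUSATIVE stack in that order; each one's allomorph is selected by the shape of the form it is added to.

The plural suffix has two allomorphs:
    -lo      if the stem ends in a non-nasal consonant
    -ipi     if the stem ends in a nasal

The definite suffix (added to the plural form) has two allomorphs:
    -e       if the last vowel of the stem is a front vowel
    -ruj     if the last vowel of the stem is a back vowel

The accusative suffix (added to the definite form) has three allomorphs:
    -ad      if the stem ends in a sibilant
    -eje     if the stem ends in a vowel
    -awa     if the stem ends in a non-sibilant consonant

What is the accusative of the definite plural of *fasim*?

*fasim*: final consonant = /m/, a nasal → -ipi → *fasimipi*.
The plural form *fasimipi* — last vowel /i/ (a front vowel) → -e → *fasimipie*.
The final sound of the definite form *fasimipie* is /e/, which is a vowel, so the accusative suffix is -eje, giving *fasimipieeje*.

fasimipieeje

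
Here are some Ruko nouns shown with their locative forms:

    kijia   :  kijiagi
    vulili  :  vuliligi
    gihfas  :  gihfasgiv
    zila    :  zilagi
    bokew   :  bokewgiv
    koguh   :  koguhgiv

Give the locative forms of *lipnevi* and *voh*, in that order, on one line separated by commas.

The suffix is conditioned by the final sound: -giv when the stem ends in a consonant (*gihfas*, *bokew*, *koguh*); -gi when the stem ends in a vowel (*kijia*, *vulili*, *zila*).
*lipnevi*: final sound = /i/, a vowel → -gi → *lipnevigi*.
*voh* — final sound /h/ (a consonant) → -giv → *vohgiv*.

lipnevigi, vohgiv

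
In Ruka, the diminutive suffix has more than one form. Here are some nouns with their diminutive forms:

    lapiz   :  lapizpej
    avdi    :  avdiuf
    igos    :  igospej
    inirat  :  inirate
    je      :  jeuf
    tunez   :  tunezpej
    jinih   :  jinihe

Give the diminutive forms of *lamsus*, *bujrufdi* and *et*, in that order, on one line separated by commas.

lamsuspej, bujrufdiuf, ete

The alternation tracks the final sound of the stem — -pej when the stem ends in a sibilant (*lapiz*, *igos*, *tunez*); -e when the stem ends in a non-sibilant consonant (*inirat*, *jinih*); -uf when the stem ends in a vowel (*avdi*, *je*).
*lamsus* — final sound /s/ (a sibilant) → -pej → *lamsuspej*.
The final sound of *bujrufdi* is /i/, which is a vowel, so the suffix is -uf, giving *bujrufdiuf*.
*et* — final sound /t/ (a non-sibilant consonant) → -e → *ete*.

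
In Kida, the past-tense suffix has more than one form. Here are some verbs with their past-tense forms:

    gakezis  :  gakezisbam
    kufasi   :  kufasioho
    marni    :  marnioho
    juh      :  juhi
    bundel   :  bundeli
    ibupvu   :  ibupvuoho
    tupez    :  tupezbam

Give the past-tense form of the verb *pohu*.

Looking at the final sound of each stem: -bam when the stem ends in a sibilant (*gakezis*, *tupez*); -i when the stem ends in a non-sibilant consonant (*juh*, *bundel*); -oho when the stem ends in a vowel (*kufasi*, *marni*, *ibupvu*).
The final sound of *pohu* is /u/, which is a vowel, so the suffix is -oho, giving *pohuoho*.

pohuoho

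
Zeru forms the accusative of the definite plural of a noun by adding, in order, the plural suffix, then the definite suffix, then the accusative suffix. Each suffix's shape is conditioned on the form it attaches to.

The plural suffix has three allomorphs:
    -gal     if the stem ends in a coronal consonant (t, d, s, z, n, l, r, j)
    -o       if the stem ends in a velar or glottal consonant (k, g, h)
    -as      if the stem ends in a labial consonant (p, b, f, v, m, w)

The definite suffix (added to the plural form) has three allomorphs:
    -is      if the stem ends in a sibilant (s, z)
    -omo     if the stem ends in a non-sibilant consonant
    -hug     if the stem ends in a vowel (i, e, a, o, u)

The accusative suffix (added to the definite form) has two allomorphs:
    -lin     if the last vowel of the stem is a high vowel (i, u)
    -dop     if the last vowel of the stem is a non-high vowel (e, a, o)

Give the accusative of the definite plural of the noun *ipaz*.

ipazgalomodop

*ipaz*: final consonant = /z/, coronal → -gal → *ipazgal*.
The plural form *ipazgal*: final sound = /l/, a non-sibilant consonant → -omo → *ipazgalomo*.
The definite form *ipazgalomo*: last vowel = /o/, a non-high vowel → -dop → *ipazgalomodop*.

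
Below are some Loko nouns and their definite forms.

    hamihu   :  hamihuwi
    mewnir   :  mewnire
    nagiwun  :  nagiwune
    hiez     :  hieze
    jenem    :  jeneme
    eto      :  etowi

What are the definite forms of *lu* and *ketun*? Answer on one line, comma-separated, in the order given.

luwi, ketune

The suffix is conditioned by the final sound: -e when the stem ends in a consonant (*mewnir*, *nagiwun*, *hiez*, *jenem*); -wi when the stem ends in a vowel (*hamihu*, *eto*).
*lu*: final sound = /u/, a vowel → -wi → *luwi*.
*ketun*: final sound = /n/, a consonant → -e → *ketune*.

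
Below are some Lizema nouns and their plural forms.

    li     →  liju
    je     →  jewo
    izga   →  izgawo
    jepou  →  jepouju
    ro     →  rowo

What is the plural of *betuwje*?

betuwjewo

The alternation tracks the last vowel of the stem — -ju when the last vowel of the stem is a high vowel (*li*, *jepou*); -wo when the last vowel of the stem is a non-high vowel (*je*, *izga*, *ro*).
Since the last vowel of *betuwje* is /e/ (a non-high vowel), it takes -wo, giving *betuwjewo*.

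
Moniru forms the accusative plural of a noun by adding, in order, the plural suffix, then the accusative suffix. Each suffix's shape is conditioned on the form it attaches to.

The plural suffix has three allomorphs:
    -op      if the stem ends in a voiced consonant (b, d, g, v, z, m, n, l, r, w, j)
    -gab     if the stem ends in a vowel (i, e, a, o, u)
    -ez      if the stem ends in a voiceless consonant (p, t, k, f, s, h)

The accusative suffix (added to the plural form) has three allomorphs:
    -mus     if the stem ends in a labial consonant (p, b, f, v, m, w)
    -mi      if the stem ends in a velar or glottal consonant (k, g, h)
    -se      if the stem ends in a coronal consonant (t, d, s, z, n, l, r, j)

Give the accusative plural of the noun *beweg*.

*beweg* — final sound /g/ (a voiced consonant) → -op → *bewegop*.
The plural form *bewegop*: final consonant = /p/, labial → -mus → *bewegopmus*.

bewegopmus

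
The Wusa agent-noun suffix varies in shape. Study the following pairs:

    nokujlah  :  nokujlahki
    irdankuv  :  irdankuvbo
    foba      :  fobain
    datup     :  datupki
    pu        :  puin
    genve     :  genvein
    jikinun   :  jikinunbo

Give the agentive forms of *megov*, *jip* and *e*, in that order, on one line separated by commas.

The alternation tracks the final sound of the stem — -ki when the stem ends in a voiceless consonant (*nokujlah*, *datup*); -bo when the stem ends in a voiced consonant (*irdankuv*, *jikinun*); -in when the stem ends in a vowel (*foba*, *pu*, *genve*).
The final sound of *megov* is /v/, which is a voiced consonant, so the suffix is -bo, giving *megovbo*.
Since the final sound of *jip* is /p/ (a voiceless consonant), it takes -ki, giving *jipki*.
The final sound of *e* is /e/, which is a vowel, so the suffix is -in, giving *ein*.

megovbo, jipki, ein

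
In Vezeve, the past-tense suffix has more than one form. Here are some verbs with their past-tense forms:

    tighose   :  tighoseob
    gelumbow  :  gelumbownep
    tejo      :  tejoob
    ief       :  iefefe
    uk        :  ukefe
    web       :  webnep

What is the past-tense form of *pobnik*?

pobnikefe

The alternation tracks the final sound of the stem — -efe when the stem ends in a voiceless consonant (*ief*, *uk*); -nep when the stem ends in a voiced consonant (*gelumbow*, *web*); -ob when the stem ends in a vowel (*tighose*, *tejo*).
*pobnik* — final sound /k/ (a voiceless consonant) → -efe → *pobnikefe*.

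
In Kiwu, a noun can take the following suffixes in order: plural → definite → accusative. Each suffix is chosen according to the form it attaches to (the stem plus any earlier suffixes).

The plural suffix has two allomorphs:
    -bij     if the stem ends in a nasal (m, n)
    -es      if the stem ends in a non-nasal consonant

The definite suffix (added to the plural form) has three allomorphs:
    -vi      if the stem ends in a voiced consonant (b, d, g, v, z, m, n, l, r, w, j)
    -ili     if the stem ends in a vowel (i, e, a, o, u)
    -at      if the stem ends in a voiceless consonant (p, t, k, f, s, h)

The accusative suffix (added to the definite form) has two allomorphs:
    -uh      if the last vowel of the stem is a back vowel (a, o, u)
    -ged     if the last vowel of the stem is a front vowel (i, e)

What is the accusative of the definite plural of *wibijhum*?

*wibijhum* — final consonant /m/ (a nasal) → -bij → *wibijhumbij*.
The final sound of the plural form *wibijhumbij* is /j/, which is a voiced consonant, so the definite suffix is -vi, giving *wibijhumbijvi*.
Since the last vowel of the definite form *wibijhumbijvi* is /i/ (a front vowel), it takes -ged, giving *wibijhumbijviged*.

wibijhumbijviged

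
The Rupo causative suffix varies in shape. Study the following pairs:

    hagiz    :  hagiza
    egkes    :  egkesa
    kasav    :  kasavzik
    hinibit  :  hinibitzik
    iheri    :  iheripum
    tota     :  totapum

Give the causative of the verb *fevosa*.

The pattern is sibilance of the final sound: -a when the stem ends in a sibilant (*hagiz*, *egkes*); -zik when the stem ends in a non-sibilant consonant (*kasav*, *hinibit*); -pum when the stem ends in a vowel (*iheri*, *tota*).
Since the final sound of *fevosa* is /a/ (a vowel), it takes -pum, giving *fevosapum*.

fevosapum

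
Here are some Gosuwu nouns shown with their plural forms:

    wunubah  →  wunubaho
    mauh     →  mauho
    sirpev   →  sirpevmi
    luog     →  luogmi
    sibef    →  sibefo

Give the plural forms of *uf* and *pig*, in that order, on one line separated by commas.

Looking at the final consonant of each stem: -o when the stem ends in a voiceless consonant (*wunubah*, *mauh*, *sibef*); -mi when the stem ends in a voiced consonant (*sirpev*, *luog*).
The final consonant of *uf* is /f/, which is voiceless, so the suffix is -o, giving *ufo*.
*pig* — final consonant /g/ (voiced) → -mi → *pigmi*.

ufo, pigmi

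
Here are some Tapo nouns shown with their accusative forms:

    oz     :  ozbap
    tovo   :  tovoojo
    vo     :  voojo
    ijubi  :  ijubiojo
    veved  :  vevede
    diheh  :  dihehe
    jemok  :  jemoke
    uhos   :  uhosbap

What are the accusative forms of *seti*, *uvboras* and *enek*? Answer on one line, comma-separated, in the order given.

setiojo, uvborasbap, eneke

The pattern is sibilance of the final sound: -bap when the stem ends in a sibilant (*oz*, *uhos*); -e when the stem ends in a non-sibilant consonant (*veved*, *diheh*, *jemok*); -ojo when the stem ends in a vowel (*tovo*, *vo*, *ijubi*).
Since the final sound of *seti* is /i/ (a vowel), it takes -ojo, giving *setiojo*.
*uvboras* — final sound /s/ (a sibilant) → -bap → *uvborasbap*.
The final sound of *enek* is /k/, which is a non-sibilant consonant, so the suffix is -e, giving *eneke*.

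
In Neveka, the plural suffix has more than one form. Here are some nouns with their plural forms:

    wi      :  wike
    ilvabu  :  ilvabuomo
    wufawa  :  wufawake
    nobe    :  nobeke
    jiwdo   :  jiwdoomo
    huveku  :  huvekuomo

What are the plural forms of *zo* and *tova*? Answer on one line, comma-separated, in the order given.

Looking at the last vowel of each stem: -omo when the last vowel of the stem is a rounded vowel (*ilvabu*, *jiwdo*, *huveku*); -ke when the last vowel of the stem is an unrounded vowel (*wi*, *wufawa*, *nobe*).
*zo* — last vowel /o/ (a rounded vowel) → -omo → *zoomo*.
Since the last vowel of *tova* is /a/ (an unrounded vowel), it takes -ke, giving *tovake*.

zoomo, tovake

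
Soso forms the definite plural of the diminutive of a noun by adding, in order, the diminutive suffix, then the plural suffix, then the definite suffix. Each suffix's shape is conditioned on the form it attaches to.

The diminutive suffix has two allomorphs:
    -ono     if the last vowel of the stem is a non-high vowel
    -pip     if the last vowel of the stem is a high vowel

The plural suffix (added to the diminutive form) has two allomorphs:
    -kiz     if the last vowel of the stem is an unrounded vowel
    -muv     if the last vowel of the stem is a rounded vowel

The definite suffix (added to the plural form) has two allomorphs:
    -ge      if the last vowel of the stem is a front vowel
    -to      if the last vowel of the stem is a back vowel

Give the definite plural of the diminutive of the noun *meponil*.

meponilpipkizge

*meponil*: last vowel = /i/, a high vowel → -pip → *meponilpip*.
The diminutive form *meponilpip* — last vowel /i/ (an unrounded vowel) → -kiz → *meponilpipkiz*.
The plural form *meponilpipkiz* — last vowel /i/ (a front vowel) → -ge → *meponilpipkizge*.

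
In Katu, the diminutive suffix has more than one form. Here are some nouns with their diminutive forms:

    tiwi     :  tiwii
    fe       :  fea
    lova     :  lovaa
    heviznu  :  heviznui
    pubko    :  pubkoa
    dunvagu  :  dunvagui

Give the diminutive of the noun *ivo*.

ivoa

Looking at the last vowel of each stem: -i when the last vowel of the stem is a high vowel (*tiwi*, *heviznu*, *dunvagu*); -a when the last vowel of the stem is a non-high vowel (*fe*, *lova*, *pubko*).
Since the last vowel of *ivo* is /o/ (a non-high vowel), it takes -a, giving *ivoa*.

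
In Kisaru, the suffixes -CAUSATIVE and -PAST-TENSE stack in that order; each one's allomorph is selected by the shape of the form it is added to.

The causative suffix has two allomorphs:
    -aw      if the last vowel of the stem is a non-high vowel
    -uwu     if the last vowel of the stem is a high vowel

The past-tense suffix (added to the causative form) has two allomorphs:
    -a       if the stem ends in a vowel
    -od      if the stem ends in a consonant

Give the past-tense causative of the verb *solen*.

solenawod

*solen* — last vowel /e/ (a non-high vowel) → -aw → *solenaw*.
The causative form *solenaw*: final sound = /w/, a consonant → -od → *solenawod*.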